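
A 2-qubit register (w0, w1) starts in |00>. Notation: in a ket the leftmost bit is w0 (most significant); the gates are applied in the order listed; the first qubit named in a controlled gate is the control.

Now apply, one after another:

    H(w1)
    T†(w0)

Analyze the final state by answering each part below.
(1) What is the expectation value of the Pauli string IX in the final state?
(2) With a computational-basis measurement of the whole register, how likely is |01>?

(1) The observable IX averages to 1.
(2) A full measurement returns |01> with probability 1/2.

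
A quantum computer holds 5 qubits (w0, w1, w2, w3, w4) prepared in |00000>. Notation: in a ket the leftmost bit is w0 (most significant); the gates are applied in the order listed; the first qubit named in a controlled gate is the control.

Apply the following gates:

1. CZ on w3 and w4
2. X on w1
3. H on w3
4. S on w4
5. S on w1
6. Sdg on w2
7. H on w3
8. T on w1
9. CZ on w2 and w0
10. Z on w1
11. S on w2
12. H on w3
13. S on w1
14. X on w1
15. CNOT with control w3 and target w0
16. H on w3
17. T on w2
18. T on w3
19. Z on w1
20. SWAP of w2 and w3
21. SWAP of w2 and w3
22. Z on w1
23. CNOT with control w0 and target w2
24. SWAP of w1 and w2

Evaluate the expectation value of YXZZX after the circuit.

In the final state, YXZZX has expectation 0. Key observation: steps 19-22 multiply out to the identity, so the circuit reduces to the remaining gates.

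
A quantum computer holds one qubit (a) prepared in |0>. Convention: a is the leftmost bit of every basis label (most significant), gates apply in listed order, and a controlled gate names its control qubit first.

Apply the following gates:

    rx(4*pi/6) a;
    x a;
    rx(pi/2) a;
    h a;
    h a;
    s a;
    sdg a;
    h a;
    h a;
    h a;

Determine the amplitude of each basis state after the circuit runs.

The final amplitudes are (1 - I)*(1 - sqrt(3)*I)/4 on |0>, (1 - I)*(sqrt(3) - I)/4 on |1>. Key observation: the block from step 4 through step 9 cancels to the identity and can be dropped.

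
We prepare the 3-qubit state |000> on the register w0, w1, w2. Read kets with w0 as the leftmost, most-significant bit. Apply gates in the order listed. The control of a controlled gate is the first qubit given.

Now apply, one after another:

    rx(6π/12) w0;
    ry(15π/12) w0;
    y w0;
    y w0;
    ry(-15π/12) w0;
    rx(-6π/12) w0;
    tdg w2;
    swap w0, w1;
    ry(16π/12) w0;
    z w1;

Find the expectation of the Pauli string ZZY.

In the final state, ZZY has expectation 0. Key observation: gates 1-6 undo each other exactly, leaving only the rest of the circuit to track.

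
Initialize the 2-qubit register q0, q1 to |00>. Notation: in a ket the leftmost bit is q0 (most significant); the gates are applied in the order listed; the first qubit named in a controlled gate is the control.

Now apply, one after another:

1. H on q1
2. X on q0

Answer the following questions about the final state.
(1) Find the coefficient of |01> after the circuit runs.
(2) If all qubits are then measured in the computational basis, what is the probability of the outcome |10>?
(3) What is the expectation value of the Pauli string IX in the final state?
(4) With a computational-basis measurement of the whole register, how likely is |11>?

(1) |01> carries amplitude 0 in the final state.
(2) A full measurement returns |10> with probability 1/2.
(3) In the final state, IX has expectation 1.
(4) The probability of measuring |11> is 1/2.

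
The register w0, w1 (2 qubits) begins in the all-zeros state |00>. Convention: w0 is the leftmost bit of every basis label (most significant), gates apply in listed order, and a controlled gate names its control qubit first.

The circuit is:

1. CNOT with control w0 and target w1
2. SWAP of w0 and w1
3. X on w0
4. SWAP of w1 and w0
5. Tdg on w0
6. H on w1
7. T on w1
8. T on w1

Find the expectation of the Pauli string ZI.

The expectation value of ZI is 1.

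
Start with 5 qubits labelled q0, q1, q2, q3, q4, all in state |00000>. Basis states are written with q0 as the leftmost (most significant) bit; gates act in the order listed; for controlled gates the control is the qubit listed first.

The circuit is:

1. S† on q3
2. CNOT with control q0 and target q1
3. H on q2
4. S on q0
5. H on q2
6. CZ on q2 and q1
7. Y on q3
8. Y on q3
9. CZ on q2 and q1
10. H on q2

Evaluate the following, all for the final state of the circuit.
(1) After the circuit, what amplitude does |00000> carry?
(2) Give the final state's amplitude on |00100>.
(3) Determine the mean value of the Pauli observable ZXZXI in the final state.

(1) The final state's coefficient on |00000> equals sqrt(2)/2. Key observation: gates 5-10 undo each other exactly, leaving only the rest of the circuit to track.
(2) The amplitude on |00100> is sqrt(2)/2.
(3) The expectation value of ZXZXI is 0.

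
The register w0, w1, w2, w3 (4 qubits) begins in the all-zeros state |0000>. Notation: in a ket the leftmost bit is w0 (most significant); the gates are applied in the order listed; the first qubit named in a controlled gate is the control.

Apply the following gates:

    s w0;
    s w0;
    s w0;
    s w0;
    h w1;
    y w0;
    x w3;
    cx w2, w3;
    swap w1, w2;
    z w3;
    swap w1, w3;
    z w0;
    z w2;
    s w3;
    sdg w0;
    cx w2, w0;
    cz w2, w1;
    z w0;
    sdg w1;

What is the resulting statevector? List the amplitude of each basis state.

The final amplitudes are -sqrt(2)*I/2 on |0110>, sqrt(2)*I/2 on |1100>, and 0 on every other basis state.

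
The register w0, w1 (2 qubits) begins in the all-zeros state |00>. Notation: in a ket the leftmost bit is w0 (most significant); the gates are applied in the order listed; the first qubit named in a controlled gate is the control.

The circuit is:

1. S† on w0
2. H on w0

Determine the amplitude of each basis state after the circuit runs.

The final amplitudes are sqrt(2)/2 on |00>, 0 on |01>, sqrt(2)/2 on |10>, 0 on |11>.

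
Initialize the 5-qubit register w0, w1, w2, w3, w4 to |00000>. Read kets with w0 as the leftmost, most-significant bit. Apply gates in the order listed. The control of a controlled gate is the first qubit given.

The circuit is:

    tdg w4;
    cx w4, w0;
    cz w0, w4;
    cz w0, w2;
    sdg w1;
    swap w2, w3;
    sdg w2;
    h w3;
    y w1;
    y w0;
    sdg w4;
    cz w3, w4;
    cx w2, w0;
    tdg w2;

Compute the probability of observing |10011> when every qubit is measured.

Outcome |10011> occurs with probability 0.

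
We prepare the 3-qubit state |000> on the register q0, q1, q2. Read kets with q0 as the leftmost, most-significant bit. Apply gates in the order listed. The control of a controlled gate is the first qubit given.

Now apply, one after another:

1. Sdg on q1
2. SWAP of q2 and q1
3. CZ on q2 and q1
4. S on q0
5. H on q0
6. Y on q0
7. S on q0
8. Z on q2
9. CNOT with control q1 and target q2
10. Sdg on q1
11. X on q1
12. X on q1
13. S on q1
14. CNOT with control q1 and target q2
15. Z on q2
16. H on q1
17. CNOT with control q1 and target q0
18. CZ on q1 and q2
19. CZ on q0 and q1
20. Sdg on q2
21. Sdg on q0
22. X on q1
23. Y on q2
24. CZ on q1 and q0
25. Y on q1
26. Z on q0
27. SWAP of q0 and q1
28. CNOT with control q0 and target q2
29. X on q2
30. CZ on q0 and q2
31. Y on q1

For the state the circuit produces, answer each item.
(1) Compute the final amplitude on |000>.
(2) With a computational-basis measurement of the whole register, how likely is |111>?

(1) |000> carries amplitude 1/2 in the final state. Key observation: steps 8-15 multiply out to the identity, so the circuit reduces to the remaining gates.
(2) Outcome |111> occurs with probability 1/4.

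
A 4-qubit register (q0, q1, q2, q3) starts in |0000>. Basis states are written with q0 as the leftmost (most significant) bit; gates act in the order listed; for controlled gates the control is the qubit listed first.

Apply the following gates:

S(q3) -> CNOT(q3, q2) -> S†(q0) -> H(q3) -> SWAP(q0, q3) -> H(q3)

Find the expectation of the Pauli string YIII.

The observable YIII averages to 0.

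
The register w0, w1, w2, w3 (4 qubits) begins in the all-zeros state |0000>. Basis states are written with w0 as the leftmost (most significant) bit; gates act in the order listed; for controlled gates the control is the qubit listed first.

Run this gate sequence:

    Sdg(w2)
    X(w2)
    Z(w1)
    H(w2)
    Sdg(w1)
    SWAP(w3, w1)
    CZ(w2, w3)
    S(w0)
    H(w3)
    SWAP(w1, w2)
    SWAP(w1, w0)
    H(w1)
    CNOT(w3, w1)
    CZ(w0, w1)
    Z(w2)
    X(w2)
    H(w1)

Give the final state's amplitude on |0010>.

The amplitude on |0010> is 1/2.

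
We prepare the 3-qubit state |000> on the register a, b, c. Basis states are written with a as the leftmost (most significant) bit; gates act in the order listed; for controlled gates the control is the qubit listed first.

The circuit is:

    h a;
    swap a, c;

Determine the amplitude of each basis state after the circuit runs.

The resulting statevector has amplitude sqrt(2)/2 on |000>, sqrt(2)/2 on |001>, and 0 on every other basis state.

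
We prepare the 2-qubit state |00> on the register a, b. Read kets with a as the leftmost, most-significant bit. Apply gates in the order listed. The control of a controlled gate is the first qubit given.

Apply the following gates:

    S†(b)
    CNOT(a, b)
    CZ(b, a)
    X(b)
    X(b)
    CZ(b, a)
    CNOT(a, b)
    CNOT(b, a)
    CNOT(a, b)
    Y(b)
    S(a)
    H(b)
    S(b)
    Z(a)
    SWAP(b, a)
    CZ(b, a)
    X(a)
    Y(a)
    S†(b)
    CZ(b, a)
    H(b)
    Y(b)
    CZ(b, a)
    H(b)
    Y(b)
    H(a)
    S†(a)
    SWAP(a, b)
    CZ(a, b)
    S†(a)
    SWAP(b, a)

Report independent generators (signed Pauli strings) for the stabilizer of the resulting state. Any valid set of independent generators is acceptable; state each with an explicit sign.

The final state is stabilized by the group generated by -YI, -IX; other independent generating sets are equally valid. Key observation: the block from step 2 through step 7 cancels to the identity and can be dropped.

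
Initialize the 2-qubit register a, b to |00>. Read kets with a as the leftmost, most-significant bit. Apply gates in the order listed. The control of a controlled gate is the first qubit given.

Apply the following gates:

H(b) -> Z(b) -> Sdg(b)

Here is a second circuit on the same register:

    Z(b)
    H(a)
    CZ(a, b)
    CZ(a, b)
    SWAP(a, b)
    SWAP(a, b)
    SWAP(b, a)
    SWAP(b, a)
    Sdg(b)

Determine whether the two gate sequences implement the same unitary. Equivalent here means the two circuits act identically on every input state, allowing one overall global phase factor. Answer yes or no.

No: there is an input state on which the two circuits produce genuinely different outputs (not merely differing by a phase).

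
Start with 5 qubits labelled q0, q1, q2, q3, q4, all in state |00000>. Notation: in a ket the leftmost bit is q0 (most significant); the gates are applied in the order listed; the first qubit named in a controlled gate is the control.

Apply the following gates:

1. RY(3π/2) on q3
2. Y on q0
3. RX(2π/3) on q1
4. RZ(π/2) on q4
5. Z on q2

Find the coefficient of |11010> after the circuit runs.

The amplitude on |11010> is -sqrt(6)*exp(3*I*pi/4)/4.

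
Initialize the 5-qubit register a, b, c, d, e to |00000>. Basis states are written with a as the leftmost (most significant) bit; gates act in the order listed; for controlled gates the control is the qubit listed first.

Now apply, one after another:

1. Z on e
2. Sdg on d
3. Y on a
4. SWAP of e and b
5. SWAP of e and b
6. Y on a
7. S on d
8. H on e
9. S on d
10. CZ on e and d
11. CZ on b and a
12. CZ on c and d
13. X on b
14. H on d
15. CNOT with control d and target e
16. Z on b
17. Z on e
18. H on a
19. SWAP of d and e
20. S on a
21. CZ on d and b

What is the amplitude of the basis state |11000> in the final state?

The final state's coefficient on |11000> equals -sqrt(2)*I/4. Key observation: steps 2-7 multiply out to the identity, so the circuit reduces to the remaining gates.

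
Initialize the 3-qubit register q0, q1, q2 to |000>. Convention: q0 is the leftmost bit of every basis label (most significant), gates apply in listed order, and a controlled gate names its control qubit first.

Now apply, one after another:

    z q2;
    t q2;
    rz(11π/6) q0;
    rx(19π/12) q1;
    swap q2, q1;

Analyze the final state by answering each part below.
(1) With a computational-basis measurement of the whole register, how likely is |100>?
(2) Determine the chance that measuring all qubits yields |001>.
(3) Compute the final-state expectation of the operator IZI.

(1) The probability of measuring |100> is 0.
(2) The probability of measuring |001> is -sqrt(6)/8 + sqrt(2)/8 + 1/2.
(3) The observable IZI averages to 1.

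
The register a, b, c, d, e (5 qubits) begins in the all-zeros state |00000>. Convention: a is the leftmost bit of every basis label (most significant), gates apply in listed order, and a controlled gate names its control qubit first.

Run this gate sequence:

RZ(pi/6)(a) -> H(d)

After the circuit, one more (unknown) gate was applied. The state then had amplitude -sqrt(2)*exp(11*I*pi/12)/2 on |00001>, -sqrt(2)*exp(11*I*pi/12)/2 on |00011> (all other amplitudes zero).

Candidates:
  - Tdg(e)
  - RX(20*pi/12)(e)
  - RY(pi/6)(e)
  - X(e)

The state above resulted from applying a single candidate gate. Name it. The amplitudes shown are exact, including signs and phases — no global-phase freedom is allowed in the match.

It was X(e) that produced the state shown.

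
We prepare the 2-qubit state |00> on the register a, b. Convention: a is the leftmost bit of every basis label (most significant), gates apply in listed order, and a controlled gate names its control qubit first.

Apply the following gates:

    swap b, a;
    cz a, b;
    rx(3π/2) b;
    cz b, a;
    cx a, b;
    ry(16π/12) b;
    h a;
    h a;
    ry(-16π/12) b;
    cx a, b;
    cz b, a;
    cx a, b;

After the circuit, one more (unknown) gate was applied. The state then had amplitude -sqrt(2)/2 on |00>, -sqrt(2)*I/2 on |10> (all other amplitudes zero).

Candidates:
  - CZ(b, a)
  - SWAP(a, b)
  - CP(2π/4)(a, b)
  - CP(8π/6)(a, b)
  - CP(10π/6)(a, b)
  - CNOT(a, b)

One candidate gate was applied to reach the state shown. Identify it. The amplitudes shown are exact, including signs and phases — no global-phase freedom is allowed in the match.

The unique candidate consistent with the amplitudes is SWAP(a, b).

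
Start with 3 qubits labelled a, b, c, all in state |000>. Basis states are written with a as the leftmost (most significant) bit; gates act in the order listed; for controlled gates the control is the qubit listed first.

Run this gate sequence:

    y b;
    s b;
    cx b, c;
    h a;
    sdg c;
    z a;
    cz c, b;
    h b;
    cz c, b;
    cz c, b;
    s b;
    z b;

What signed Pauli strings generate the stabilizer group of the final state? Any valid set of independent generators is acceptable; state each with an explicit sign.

One valid set of independent stabilizer generators is -XII, +IYI, -IIZ (any independent generating set of the same group is equally correct). Key observation: gates 9-10 undo each other exactly, leaving only the rest of the circuit to track.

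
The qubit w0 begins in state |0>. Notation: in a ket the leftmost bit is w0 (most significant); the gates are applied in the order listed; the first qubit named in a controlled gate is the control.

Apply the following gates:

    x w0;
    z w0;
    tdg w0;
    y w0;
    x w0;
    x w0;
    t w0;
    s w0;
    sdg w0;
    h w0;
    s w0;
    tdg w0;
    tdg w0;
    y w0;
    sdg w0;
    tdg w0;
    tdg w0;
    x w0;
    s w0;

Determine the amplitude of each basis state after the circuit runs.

The final amplitudes are -sqrt(2)*exp(3*I*pi/4)/2 on |0>, sqrt(2)*exp(I*pi/4)/2 on |1>.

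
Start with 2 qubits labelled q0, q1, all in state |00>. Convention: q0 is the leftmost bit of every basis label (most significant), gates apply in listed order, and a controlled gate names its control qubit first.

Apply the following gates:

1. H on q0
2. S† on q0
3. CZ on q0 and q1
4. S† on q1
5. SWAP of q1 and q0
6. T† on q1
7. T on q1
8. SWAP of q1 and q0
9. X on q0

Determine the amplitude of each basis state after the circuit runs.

After the circuit, the state carries amplitude -sqrt(2)*I/2 on |00>, 0 on |01>, sqrt(2)/2 on |10>, 0 on |11>. Key observation: gates 5-8 undo each other exactly, leaving only the rest of the circuit to track.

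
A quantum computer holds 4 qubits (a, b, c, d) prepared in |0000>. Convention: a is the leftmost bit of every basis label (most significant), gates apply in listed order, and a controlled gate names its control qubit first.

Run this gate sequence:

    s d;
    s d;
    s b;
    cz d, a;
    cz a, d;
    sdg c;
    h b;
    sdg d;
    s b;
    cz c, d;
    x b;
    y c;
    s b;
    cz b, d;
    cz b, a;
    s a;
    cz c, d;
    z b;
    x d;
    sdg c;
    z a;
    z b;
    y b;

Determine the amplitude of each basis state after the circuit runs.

The resulting statevector has amplitude sqrt(2)/2 on |0011>, -sqrt(2)/2 on |0111>, and 0 on every other basis state.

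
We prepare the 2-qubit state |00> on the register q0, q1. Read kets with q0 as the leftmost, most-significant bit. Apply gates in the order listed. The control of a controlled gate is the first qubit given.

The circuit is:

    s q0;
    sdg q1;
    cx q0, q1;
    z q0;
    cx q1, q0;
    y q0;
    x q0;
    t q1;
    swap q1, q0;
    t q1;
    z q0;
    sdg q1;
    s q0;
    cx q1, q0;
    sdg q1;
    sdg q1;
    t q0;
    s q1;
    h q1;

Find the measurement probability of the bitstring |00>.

A full measurement returns |00> with probability 1/2.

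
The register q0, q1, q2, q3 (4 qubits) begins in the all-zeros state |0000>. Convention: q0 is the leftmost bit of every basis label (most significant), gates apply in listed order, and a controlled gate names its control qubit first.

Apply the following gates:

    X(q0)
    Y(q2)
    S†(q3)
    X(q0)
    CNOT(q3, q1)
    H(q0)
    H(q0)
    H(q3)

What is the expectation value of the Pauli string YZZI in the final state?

The expectation value of YZZI is 0. Key observation: the block from step 6 through step 7 cancels to the identity and can be dropped.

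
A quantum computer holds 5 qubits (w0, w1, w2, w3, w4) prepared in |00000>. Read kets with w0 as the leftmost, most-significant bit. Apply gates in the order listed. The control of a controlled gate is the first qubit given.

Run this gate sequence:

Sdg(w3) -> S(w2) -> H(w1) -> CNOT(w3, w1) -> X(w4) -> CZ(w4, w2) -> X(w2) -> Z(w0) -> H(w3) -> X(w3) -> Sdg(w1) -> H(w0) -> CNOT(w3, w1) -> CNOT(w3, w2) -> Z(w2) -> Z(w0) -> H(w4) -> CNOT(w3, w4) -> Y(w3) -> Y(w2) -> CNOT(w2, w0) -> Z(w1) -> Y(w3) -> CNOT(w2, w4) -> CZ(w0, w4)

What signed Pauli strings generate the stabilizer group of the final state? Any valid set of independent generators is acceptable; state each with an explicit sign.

The stabilizer group can be generated by -XIIIZ, +IYIZI, +IZXYI, -ZIIIX, +IIZZI, among other valid generating sets.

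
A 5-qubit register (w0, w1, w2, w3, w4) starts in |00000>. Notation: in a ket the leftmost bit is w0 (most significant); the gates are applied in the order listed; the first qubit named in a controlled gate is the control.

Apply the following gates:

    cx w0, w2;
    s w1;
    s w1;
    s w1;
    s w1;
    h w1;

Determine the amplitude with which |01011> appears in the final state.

The final state's coefficient on |01011> equals 0. Key observation: steps 2-5 multiply out to the identity, so the circuit reduces to the remaining gates.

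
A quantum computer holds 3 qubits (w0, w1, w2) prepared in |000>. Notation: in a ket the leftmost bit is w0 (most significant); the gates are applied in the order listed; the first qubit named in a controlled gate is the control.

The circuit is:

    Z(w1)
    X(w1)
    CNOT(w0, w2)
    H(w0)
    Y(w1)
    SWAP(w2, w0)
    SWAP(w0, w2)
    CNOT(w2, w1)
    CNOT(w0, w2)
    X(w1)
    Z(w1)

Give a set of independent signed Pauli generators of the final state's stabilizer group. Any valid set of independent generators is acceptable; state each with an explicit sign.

One valid set of independent stabilizer generators is +XIX, +ZIZ, -IZI (any independent generating set of the same group is equally correct).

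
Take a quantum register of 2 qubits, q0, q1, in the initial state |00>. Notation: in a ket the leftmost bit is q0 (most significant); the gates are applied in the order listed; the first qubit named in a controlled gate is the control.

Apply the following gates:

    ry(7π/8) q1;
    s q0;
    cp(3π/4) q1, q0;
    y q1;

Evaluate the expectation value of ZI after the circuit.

The expectation value of ZI is 1.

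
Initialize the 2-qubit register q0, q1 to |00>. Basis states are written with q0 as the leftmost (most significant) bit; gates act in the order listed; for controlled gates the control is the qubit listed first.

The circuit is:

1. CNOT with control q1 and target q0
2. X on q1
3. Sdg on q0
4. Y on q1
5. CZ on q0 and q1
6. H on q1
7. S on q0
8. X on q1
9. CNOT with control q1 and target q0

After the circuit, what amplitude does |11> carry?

The final state's coefficient on |11> equals -sqrt(2)*I/2.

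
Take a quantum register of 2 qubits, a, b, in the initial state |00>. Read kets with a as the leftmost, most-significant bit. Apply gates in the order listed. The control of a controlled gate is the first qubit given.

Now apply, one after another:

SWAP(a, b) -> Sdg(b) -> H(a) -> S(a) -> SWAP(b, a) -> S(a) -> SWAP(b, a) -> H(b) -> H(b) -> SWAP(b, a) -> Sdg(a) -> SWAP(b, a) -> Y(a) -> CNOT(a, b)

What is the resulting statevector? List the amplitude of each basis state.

The resulting statevector has amplitude sqrt(2)/2 on |00>, 0 on |01>, 0 on |10>, sqrt(2)*I/2 on |11>. Key observation: gates 5-12 undo each other exactly, leaving only the rest of the circuit to track.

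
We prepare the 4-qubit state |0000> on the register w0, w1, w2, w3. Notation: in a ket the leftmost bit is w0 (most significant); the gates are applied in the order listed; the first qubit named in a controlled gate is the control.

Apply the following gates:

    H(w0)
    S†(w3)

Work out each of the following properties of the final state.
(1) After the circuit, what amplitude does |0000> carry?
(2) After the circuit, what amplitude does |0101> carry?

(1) |0000> carries amplitude sqrt(2)/2 in the final state.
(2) The amplitude on |0101> is 0.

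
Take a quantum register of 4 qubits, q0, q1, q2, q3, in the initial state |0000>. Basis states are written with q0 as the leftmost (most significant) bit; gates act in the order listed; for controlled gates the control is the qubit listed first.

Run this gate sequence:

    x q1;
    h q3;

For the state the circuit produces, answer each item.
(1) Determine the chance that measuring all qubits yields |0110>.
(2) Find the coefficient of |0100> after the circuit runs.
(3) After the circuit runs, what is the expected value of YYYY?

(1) A full measurement returns |0110> with probability 0.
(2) The amplitude on |0100> is sqrt(2)/2.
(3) The observable YYYY averages to 0.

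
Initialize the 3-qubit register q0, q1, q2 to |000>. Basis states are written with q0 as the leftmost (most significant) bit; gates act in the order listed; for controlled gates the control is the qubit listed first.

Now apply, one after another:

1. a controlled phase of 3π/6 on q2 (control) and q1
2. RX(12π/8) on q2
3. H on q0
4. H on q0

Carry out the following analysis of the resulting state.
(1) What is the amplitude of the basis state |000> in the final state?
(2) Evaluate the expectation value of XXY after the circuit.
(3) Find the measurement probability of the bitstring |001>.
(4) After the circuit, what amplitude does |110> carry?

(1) The amplitude on |000> is -sqrt(2)/2. Key observation: gates 3-4 undo each other exactly, leaving only the rest of the circuit to track.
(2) The expectation value of XXY is 0.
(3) A full measurement returns |001> with probability 1/2.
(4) The final state's coefficient on |110> equals 0.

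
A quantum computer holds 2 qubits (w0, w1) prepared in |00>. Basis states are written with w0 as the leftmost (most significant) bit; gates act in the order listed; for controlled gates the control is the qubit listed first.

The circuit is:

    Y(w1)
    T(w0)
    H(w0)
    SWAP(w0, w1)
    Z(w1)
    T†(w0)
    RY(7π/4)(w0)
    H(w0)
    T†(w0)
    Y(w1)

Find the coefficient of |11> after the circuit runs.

The amplitude on |11> is -I*sqrt(2 - sqrt(2))/4 + I*sqrt(sqrt(2) + 2)/4.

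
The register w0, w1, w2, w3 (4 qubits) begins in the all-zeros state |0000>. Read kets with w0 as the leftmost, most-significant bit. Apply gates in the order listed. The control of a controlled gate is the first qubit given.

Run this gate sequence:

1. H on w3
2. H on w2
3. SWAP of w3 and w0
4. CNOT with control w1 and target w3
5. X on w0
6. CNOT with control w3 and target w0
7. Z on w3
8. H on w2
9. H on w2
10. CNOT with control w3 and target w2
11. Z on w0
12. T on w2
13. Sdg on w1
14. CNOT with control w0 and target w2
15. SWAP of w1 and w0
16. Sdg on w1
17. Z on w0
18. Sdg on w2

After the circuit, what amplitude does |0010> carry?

|0010> carries amplitude -exp(3*I*pi/4)/2 in the final state.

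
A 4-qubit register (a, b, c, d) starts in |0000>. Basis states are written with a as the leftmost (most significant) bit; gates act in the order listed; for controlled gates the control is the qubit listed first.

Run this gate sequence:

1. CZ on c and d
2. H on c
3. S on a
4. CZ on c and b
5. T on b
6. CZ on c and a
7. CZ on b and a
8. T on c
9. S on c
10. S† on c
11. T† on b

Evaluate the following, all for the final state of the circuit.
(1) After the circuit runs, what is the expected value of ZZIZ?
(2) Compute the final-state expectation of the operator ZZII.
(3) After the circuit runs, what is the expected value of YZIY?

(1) In the final state, ZZIZ has expectation 1. Key observation: steps 9-10 multiply out to the identity, so the circuit reduces to the remaining gates.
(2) The observable ZZII averages to 1.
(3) The expectation value of YZIY is 0.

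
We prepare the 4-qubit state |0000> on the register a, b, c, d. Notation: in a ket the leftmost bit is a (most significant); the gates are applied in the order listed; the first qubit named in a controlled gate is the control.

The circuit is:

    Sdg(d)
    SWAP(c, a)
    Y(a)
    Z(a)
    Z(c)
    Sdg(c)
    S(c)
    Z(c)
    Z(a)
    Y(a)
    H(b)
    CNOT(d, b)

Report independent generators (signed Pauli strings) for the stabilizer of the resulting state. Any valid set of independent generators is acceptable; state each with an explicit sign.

One valid set of independent stabilizer generators is +IXII, +ZIII, +IIZI, +IIIZ (any independent generating set of the same group is equally correct). Key observation: gates 3-10 undo each other exactly, leaving only the rest of the circuit to track.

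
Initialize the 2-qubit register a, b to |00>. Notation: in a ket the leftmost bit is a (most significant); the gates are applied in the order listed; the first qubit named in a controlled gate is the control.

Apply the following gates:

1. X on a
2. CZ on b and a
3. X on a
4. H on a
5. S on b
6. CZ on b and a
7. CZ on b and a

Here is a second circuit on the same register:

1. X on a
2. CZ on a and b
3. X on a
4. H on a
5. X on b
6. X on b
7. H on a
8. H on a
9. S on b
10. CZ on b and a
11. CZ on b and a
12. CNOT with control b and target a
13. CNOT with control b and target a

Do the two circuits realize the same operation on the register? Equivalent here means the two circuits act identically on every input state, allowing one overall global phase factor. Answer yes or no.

Yes — the two circuits implement the same unitary up to a global phase.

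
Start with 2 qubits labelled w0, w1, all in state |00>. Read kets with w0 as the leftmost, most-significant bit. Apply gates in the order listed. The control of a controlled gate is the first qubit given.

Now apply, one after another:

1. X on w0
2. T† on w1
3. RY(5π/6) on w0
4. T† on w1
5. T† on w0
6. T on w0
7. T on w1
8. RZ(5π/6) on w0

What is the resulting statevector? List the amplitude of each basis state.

The resulting statevector has amplitude (sqrt(2) + sqrt(6))*exp(7*I*pi/12)/4 on |00>, 0 on |01>, (-sqrt(2) + sqrt(6))*exp(5*I*pi/12)/4 on |10>, 0 on |11>.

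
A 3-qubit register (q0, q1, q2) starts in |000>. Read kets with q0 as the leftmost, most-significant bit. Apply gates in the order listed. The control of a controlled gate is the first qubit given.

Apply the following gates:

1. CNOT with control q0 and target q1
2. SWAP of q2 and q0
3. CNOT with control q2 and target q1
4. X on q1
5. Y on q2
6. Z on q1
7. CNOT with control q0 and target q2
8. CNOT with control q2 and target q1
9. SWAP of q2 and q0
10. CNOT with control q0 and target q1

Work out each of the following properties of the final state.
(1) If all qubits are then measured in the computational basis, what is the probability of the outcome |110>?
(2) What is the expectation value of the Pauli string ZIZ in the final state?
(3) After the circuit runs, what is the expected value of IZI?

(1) The probability of measuring |110> is 1.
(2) The expectation value of ZIZ is -1.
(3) In the final state, IZI has expectation -1.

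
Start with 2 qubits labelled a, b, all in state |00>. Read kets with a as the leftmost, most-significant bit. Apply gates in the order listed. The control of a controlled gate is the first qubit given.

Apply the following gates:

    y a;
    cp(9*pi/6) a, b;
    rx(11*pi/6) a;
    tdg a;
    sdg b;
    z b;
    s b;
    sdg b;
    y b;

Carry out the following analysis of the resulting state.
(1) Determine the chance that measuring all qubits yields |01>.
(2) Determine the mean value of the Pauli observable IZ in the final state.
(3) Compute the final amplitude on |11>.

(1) The probability of measuring |01> is 1/2 - sqrt(3)/4. Key observation: steps 7-8 multiply out to the identity, so the circuit reduces to the remaining gates.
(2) The observable IZ averages to -1.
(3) The final state's coefficient on |11> equals (-sqrt(6) - sqrt(2))*exp(3*I*pi/4)/4.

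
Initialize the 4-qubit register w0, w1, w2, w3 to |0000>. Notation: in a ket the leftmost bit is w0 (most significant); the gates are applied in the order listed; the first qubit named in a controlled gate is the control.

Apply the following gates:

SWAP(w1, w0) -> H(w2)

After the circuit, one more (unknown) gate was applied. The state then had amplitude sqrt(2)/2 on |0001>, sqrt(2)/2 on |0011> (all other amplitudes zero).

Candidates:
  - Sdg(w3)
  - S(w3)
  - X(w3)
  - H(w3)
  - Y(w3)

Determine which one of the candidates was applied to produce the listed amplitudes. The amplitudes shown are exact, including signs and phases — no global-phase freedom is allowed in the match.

It was X(w3) that produced the state shown.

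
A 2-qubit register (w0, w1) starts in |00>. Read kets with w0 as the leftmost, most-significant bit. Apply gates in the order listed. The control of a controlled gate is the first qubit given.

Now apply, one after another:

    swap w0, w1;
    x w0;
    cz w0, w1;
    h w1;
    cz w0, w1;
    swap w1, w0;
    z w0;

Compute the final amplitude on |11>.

|11> carries amplitude sqrt(2)/2 in the final state.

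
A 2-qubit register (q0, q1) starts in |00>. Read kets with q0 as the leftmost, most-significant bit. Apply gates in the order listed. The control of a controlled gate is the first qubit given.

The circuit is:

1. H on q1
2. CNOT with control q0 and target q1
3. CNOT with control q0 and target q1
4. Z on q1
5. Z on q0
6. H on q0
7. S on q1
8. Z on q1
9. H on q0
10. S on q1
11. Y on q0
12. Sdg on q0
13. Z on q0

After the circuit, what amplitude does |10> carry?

The amplitude on |10> is -sqrt(2)/2.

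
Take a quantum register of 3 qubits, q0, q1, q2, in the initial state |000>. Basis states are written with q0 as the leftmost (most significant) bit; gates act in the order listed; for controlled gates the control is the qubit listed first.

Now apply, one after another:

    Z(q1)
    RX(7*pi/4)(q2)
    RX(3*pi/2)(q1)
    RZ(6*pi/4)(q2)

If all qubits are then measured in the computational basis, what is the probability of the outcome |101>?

A full measurement returns |101> with probability 0.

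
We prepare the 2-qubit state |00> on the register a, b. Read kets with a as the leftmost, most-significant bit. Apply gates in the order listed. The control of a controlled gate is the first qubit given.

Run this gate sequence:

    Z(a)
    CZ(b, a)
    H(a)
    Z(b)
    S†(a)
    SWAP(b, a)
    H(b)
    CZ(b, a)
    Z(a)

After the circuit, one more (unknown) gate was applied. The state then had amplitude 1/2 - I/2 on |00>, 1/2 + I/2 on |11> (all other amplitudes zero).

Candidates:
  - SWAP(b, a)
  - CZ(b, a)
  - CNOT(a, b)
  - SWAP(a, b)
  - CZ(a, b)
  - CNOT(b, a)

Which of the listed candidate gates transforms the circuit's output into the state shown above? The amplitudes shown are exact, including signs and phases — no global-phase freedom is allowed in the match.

The unique candidate consistent with the amplitudes is CNOT(b, a).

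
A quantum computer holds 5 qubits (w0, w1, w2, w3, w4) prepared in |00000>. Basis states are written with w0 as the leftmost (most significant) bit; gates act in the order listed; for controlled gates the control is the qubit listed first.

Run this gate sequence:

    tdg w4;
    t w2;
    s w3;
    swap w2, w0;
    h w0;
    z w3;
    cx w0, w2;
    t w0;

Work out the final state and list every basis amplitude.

The resulting statevector has amplitude sqrt(2)/2 on |00000>, sqrt(2)*exp(I*pi/4)/2 on |10100>, and 0 on every other basis state.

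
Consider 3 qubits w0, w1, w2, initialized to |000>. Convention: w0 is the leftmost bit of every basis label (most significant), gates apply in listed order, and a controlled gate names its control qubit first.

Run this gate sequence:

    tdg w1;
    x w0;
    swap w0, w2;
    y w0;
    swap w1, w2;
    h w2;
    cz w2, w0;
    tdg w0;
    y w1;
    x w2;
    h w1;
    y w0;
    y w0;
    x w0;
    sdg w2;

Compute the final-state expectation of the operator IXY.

The expectation value of IXY is 1.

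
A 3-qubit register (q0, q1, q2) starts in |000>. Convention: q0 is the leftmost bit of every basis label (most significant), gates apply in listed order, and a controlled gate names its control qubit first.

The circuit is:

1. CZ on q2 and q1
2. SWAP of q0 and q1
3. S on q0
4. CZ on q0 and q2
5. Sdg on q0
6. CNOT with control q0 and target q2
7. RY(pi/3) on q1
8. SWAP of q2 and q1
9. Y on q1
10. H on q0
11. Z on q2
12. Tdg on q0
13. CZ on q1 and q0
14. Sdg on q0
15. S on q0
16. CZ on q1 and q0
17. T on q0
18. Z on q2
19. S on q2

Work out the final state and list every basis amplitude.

The final amplitudes are 0 on |000>, 0 on |001>, sqrt(6)*I/4 on |010>, -sqrt(2)/4 on |011>, 0 on |100>, 0 on |101>, sqrt(6)*I/4 on |110>, -sqrt(2)/4 on |111>.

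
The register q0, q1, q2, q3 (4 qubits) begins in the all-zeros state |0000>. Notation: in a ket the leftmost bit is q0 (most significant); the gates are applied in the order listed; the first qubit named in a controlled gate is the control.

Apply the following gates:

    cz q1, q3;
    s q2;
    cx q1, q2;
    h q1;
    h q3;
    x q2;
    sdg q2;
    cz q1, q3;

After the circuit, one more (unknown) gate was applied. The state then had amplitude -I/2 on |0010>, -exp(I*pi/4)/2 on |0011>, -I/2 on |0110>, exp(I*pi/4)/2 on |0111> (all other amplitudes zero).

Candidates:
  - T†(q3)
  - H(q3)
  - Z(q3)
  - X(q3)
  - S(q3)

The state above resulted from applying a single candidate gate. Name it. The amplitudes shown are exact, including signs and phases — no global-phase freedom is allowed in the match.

It was T†(q3) that produced the state shown.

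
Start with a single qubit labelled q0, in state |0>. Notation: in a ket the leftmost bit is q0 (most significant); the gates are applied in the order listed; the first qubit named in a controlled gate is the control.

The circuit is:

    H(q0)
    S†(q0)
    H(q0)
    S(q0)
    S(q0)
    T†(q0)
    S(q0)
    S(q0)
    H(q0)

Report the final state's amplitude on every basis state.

The resulting statevector has amplitude sqrt(2)*(1 - I - exp(3*I*pi/4) + exp(I*pi/4))/4 on |0>, sqrt(2)*(1 - I - exp(I*pi/4) + exp(3*I*pi/4))/4 on |1>.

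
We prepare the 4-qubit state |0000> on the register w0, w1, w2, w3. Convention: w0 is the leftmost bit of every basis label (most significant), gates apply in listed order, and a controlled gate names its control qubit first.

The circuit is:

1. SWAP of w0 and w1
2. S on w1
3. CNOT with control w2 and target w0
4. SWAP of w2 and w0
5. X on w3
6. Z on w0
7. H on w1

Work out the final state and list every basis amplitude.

After the circuit, the state carries amplitude sqrt(2)/2 on |0001>, sqrt(2)/2 on |0101>, and 0 on every other basis state.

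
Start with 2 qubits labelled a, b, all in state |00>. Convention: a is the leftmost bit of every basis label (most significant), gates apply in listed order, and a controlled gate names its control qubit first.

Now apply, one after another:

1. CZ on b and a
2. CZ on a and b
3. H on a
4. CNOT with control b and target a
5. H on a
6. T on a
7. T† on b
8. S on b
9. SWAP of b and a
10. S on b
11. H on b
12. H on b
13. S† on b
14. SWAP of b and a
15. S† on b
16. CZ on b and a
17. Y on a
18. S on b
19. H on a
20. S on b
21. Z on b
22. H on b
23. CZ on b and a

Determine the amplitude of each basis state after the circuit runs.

After the circuit, the state carries amplitude I/2 on |00>, I/2 on |01>, -I/2 on |10>, I/2 on |11>. Key observation: the block from step 8 through step 15 cancels to the identity and can be dropped.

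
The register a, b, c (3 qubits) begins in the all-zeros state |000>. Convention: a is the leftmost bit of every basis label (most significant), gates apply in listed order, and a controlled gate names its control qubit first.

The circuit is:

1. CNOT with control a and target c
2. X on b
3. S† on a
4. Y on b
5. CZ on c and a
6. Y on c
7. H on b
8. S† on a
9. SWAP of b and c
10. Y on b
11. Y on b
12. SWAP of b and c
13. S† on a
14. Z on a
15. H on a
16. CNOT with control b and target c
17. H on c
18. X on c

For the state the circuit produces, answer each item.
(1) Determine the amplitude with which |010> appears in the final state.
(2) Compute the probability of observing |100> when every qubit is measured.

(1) The amplitude on |010> is sqrt(2)/4. Key observation: steps 9-12 multiply out to the identity, so the circuit reduces to the remaining gates.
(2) Outcome |100> occurs with probability 1/8.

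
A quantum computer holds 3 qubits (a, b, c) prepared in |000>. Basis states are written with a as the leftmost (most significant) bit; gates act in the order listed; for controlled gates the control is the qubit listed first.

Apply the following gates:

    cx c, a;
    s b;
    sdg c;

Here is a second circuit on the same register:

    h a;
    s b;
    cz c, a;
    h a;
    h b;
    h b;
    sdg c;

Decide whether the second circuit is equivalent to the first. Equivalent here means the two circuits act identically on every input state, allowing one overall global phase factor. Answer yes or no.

Yes, they are equivalent — the unitaries differ by at most a global phase.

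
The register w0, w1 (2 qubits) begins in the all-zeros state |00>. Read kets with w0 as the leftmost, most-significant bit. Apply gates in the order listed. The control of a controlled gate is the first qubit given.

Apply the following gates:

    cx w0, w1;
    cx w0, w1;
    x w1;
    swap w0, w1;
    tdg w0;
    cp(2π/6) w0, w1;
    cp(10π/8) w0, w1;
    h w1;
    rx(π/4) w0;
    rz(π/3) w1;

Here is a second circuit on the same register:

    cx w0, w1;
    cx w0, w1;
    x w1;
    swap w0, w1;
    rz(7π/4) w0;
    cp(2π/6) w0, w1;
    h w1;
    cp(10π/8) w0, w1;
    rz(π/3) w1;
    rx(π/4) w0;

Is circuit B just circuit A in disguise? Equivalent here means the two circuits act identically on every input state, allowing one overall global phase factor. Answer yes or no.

No — the two circuits implement different unitaries, even allowing a global phase.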